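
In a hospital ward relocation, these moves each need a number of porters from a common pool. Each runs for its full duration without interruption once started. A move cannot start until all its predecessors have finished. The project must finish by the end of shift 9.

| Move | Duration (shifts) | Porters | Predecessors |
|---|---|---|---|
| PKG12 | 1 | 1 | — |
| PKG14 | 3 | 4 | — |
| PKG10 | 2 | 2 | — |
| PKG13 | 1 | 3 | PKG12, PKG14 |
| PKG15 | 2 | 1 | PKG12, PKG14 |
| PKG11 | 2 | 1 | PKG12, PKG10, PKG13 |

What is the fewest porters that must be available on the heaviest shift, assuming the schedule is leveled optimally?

4

Early-start (PKG12@1, PKG14@1, PKG10@1, PKG13@4, PKG15@4, PKG11@5) gives peak 7: s1:7  s2:6  s3:4  s4:4  s5:2  s6:1  s7:0  s8:0  s9:0.
Shift PKG14→2, PKG10→5, PKG13→7, PKG15→5, PKG11→8.
Schedule PKG12@1, PKG14@2, PKG10@5, PKG13@7, PKG15@5, PKG11@8: s1:1  s2:4  s3:4  s4:4  s5:3  s6:3  s7:3  s8:1  s9:1 — peak 4.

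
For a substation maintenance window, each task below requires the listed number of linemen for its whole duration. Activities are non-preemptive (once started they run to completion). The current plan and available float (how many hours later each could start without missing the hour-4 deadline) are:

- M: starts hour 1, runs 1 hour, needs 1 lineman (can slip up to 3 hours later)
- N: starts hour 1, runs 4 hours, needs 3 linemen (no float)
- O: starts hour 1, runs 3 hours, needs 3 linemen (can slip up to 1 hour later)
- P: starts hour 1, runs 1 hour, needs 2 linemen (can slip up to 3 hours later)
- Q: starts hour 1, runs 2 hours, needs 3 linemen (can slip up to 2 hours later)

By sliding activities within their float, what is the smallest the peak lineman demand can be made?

9

Early-start (M@1, N@1, O@1, P@1, Q@1) gives peak 12: h1:12  h2:9  h3:6  h4:3.
Shift Q→2.
Schedule M@1, N@1, O@1, P@1, Q@2: h1:9  h2:9  h3:9  h4:3 — peak 9.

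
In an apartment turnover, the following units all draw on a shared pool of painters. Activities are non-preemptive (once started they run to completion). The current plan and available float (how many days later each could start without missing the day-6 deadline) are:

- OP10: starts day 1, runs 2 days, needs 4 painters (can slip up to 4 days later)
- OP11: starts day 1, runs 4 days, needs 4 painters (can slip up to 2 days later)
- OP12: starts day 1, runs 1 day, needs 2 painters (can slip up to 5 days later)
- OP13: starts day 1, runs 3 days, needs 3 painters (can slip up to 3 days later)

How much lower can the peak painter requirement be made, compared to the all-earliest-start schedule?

6

Early-start peak: d1:13  d2:11  d3:7  d4:4  d5:0  d6:0 ⇒ 13.
Leveled (OP10@1, OP11@3, OP12@1, OP13@2): d1:6  d2:7  d3:7  d4:7  d5:4  d6:4 ⇒ 7.
Reduction 13 − 7 = 6.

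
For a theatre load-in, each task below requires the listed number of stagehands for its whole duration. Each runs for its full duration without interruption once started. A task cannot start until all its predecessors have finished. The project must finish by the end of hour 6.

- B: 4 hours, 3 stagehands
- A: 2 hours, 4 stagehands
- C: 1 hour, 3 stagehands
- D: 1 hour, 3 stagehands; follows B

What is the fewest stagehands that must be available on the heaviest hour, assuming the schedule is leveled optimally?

7

Early-start (B@1, A@1, C@1, D@5) gives peak 10: h1:10  h2:7  h3:3  h4:3  h5:3  h6:0.
Shift C→3.
Schedule B@1, A@1, C@3, D@5: h1:7  h2:7  h3:6  h4:3  h5:3  h6:0 — peak 7.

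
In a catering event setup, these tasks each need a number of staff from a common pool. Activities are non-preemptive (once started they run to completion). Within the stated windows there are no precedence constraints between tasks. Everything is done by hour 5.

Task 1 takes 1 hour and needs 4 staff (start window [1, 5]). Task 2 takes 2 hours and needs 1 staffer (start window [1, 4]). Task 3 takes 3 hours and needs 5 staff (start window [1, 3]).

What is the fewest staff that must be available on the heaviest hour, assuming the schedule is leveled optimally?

5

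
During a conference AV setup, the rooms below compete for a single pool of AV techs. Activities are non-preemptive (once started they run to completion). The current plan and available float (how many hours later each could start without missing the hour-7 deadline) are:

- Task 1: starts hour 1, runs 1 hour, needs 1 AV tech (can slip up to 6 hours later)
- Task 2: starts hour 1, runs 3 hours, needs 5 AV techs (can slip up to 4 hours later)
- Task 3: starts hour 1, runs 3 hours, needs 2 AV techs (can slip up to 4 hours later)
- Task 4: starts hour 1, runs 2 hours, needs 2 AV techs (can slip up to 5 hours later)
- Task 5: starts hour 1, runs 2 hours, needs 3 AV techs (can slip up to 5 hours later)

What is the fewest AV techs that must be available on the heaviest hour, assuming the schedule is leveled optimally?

5

Early-start (Task 1@1, Task 2@1, Task 3@1, Task 4@1, Task 5@1) gives peak 13: h1:13  h2:12  h3:7  h4:0  h5:0  h6:0  h7:0.
Shift Task 2→5, Task 5→3.
Schedule Task 1@1, Task 2@5, Task 3@1, Task 4@1, Task 5@3: h1:5  h2:4  h3:5  h4:3  h5:5  h6:5  h7:5 — peak 5.
Total AV tech-hours = 32 over 7 hours ⇒ peak ≥ ⌈32/7⌉ = 5, so 5 is optimal.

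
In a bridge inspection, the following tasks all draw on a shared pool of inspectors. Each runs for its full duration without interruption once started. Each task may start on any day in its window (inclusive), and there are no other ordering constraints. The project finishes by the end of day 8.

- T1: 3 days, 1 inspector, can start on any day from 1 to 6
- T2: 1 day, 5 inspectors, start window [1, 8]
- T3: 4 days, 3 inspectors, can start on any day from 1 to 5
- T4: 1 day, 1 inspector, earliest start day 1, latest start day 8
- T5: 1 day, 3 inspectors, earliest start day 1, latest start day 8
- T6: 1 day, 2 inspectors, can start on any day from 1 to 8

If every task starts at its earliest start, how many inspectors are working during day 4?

3

At early start, day 4 has: T3.
Demand: 3 = 3.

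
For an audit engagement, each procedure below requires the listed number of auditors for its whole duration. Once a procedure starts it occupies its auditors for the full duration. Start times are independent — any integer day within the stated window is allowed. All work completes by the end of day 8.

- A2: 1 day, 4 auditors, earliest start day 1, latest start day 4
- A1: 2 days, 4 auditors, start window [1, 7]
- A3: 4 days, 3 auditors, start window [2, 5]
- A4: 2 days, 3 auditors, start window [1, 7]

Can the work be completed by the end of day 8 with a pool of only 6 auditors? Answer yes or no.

Schedule A2@1, A1@2, A3@4, A4@4: d1:4  d2:4  d3:4  d4:6  d5:6  d6:3  d7:3  d8:0 — peak 6 ≤ 6.

yes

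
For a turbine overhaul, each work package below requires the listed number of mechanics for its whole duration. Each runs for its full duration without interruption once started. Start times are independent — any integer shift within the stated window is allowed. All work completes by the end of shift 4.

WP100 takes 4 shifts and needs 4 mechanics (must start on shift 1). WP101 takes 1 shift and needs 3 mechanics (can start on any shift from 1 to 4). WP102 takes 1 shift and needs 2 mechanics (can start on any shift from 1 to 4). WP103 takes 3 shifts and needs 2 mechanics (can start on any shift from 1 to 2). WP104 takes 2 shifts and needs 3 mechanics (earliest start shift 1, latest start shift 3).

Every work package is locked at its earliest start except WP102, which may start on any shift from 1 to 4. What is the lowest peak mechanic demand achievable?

WP102@1: s1:14  s2:9  s3:6  s4:4 → peak 14
WP102@2: s1:12  s2:11  s3:6  s4:4 → peak 12
WP102@3: s1:12  s2:9  s3:8  s4:4 → peak 12
WP102@4: s1:12  s2:9  s3:6  s4:6 → peak 12
Best is WP102@2, peak 12.

12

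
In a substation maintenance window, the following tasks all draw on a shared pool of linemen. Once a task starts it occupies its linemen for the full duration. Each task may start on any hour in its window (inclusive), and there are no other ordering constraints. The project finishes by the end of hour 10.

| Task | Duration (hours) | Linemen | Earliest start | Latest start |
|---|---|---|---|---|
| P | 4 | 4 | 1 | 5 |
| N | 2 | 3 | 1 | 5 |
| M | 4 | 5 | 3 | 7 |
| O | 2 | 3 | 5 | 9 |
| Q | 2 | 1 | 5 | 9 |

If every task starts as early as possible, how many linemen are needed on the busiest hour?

9

Early-start schedule: P@1, N@1, M@3, O@5, Q@5.
Load per hour: hour 1: 7, hour 2: 7, hour 3: 9, hour 4: 9, hour 5: 9, hour 6: 9, hour 7: 0, hour 8: 0, hour 9: 0, hour 10: 0.
Peak is 9.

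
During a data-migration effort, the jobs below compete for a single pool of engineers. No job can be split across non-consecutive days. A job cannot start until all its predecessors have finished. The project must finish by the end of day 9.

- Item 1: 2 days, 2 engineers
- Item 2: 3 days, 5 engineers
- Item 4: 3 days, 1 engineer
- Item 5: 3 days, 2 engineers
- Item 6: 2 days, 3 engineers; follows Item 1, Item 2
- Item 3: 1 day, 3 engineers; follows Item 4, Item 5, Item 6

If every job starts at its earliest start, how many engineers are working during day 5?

3

At early start, day 5 has: Item 6.
Demand: 3 = 3.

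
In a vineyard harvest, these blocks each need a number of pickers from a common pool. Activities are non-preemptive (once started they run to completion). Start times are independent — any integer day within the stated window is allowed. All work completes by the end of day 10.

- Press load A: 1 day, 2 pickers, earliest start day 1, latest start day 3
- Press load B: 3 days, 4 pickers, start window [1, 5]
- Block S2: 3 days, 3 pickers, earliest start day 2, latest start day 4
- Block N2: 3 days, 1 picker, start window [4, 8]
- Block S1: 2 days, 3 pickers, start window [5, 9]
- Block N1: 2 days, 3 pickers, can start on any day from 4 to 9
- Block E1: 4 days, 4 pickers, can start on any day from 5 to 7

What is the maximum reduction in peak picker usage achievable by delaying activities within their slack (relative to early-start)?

Early-start peak: d1:6  d2:7  d3:7  d4:7  d5:11  d6:8  d7:4  d8:4  d9:0  d10:0 ⇒ 11.
Leveled (Press load A@1, Press load B@1, Block S2@2, Block N2@4, Block S1@5, Block N1@4, Block E1@7): d1:6  d2:7  d3:7  d4:7  d5:7  d6:4  d7:4  d8:4  d9:4  d10:4 ⇒ 7.
Reduction 11 − 7 = 4.

4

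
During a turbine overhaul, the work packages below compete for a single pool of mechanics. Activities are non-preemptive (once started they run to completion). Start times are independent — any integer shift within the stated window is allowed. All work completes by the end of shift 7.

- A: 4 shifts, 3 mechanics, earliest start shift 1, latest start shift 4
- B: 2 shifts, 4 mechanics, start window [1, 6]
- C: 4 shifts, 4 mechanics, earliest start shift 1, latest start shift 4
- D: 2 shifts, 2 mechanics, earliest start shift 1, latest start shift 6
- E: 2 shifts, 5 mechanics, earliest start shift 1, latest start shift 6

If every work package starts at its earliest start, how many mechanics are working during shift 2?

18

At early start, shift 2 has: A, B, C, D, E.
Demand: 3 + 4 + 4 + 2 + 5 = 18.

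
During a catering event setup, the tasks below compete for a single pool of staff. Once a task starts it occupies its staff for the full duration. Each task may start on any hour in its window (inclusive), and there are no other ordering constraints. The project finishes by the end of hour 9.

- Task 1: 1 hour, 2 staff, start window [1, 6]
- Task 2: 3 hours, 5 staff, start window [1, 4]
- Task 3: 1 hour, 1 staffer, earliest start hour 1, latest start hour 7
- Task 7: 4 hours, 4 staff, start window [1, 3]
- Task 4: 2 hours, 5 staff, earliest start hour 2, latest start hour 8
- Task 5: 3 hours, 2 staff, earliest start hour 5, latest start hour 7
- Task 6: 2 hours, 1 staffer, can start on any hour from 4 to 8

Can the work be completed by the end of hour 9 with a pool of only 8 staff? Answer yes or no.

The minimum achievable peak is 9; 8 < 9, so no feasible schedule stays within the cap.

no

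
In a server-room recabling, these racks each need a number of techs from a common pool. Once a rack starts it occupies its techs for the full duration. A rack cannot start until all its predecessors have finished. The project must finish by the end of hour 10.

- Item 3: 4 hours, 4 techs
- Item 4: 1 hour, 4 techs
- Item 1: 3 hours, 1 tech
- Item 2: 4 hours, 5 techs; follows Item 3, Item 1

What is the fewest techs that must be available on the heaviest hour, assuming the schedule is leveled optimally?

5

Early-start (Item 3@1, Item 4@1, Item 1@1, Item 2@5) gives peak 9: h1:9  h2:5  h3:5  h4:4  h5:5  h6:5  h7:5  h8:5  h9:0  h10:0.
Shift Item 4→5, Item 2→6.
Schedule Item 3@1, Item 4@5, Item 1@1, Item 2@6: h1:5  h2:5  h3:5  h4:4  h5:4  h6:5  h7:5  h8:5  h9:5  h10:0 — peak 5.
Total tech-hours = 43 over 10 hours ⇒ peak ≥ ⌈43/10⌉ = 5, so 5 is optimal.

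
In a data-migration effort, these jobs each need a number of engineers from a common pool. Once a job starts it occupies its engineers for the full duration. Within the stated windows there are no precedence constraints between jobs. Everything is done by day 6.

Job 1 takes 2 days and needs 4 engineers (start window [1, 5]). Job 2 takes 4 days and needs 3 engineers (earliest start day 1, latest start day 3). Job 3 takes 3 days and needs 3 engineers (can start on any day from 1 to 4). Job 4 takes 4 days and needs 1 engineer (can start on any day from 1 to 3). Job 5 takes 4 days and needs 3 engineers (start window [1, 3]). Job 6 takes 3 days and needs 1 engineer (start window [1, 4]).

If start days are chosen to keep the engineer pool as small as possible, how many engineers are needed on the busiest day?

10

Early-start (Job 1@1, Job 2@1, Job 3@1, Job 4@1, Job 5@1, Job 6@1) gives peak 15: d1:15  d2:15  d3:11  d4:7  d5:0  d6:0.
Shift Job 4→3, Job 5→3, Job 6→4.
Schedule Job 1@1, Job 2@1, Job 3@1, Job 4@3, Job 5@3, Job 6@4: d1:10  d2:10  d3:10  d4:8  d5:5  d6:5 — peak 10.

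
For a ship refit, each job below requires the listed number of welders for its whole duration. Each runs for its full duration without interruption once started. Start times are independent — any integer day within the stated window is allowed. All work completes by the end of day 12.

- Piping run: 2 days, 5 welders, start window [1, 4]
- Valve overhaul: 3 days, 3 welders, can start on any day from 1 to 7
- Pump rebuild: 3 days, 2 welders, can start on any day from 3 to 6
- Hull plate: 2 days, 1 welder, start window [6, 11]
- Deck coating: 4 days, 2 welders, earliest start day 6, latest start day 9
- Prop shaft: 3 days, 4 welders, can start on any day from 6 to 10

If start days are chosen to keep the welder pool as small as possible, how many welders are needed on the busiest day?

5

Early-start (Piping run@1, Valve overhaul@1, Pump rebuild@3, Hull plate@6, Deck coating@6, Prop shaft@6) gives peak 8: d1:8  d2:8  d3:5  d4:2  d5:2  d6:7  d7:7  d8:6  d9:2  d10:0  d11:0  d12:0.
Shift Valve overhaul→3, Prop shaft→10.
Schedule Piping run@1, Valve overhaul@3, Pump rebuild@3, Hull plate@6, Deck coating@6, Prop shaft@10: d1:5  d2:5  d3:5  d4:5  d5:5  d6:3  d7:3  d8:2  d9:2  d10:4  d11:4  d12:4 — peak 5.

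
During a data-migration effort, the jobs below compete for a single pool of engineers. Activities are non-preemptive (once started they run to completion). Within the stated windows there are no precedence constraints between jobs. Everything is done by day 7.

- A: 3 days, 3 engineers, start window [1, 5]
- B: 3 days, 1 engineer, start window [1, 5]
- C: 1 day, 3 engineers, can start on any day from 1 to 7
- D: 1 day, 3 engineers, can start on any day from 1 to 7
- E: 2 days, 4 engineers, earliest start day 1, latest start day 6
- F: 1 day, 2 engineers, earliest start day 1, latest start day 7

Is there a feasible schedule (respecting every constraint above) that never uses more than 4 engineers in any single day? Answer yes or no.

no

The minimum achievable peak is 5; 4 < 5, so no feasible schedule stays within the cap.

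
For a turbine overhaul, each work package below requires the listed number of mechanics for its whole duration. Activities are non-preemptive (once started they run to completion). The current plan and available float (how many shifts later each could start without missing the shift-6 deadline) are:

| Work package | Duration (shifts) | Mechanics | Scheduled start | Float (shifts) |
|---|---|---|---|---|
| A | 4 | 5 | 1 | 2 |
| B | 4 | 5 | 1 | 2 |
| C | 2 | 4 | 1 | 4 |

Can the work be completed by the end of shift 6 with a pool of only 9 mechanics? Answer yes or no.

no

The minimum achievable peak is 10; 9 < 10, so no feasible schedule stays within the cap.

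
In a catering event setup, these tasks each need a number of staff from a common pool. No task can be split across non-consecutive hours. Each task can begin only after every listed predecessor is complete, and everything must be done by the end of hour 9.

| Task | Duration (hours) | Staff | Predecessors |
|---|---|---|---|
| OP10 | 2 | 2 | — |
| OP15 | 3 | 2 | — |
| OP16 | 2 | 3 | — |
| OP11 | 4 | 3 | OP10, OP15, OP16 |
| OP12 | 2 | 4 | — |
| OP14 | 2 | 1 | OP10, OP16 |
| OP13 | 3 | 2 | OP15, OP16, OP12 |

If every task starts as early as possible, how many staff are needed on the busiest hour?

Early-start schedule: OP10@1, OP15@1, OP16@1, OP11@4, OP12@1, OP14@3, OP13@4.
Load per hour: hour 1: 11, hour 2: 11, hour 3: 3, hour 4: 6, hour 5: 5, hour 6: 5, hour 7: 3, hour 8: 0, hour 9: 0.
Peak is 11.

11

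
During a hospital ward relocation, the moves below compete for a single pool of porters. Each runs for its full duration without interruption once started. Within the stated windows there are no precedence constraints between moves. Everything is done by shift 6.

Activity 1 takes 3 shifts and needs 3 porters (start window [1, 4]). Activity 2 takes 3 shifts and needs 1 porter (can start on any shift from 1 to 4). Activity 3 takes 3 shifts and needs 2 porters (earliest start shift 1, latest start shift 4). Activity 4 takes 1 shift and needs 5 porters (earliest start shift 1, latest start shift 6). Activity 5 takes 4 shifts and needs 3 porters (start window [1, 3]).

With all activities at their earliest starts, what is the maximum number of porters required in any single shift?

Early-start schedule: Activity 1@1, Activity 2@1, Activity 3@1, Activity 4@1, Activity 5@1.
Load per shift: shift 1: 14, shift 2: 9, shift 3: 9, shift 4: 3, shift 5: 0, shift 6: 0.
Peak is 14.

14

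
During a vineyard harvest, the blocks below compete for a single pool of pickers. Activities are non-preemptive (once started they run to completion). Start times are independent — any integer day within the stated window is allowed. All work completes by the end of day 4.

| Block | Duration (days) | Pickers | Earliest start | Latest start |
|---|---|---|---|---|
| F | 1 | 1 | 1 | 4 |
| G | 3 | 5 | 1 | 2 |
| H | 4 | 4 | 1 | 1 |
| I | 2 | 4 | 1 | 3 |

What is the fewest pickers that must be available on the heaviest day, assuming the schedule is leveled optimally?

13

Early-start (F@1, G@1, H@1, I@1) gives peak 14: d1:14  d2:13  d3:9  d4:4.
Shift I→2.
Schedule F@1, G@1, H@1, I@2: d1:10  d2:13  d3:13  d4:4 — peak 13.
No arrangement of the 24 feasible schedules does better.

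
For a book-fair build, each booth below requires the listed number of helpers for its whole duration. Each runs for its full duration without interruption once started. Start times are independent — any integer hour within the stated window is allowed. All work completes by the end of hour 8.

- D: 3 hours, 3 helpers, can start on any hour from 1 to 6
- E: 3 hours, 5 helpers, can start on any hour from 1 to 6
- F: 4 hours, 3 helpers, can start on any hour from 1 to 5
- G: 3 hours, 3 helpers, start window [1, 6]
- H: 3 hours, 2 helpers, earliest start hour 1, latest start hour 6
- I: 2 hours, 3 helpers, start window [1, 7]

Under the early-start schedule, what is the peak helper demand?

19

Early-start schedule: D@1, E@1, F@1, G@1, H@1, I@1.
Load per hour: hour 1: 19, hour 2: 19, hour 3: 16, hour 4: 3, hour 5: 0, hour 6: 0, hour 7: 0, hour 8: 0.
Peak is 19.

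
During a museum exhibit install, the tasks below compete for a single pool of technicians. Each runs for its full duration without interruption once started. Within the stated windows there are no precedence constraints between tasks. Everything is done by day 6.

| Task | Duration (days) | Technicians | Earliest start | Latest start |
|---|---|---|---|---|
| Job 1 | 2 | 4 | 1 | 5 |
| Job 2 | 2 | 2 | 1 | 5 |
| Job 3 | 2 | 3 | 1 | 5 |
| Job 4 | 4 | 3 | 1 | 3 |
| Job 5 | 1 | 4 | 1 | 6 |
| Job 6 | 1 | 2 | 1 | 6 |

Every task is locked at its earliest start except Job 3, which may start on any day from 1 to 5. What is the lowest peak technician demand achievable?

15

Job 3@1: d1:18  d2:12  d3:3  d4:3  d5:0  d6:0 → peak 18
Job 3@2: d1:15  d2:12  d3:6  d4:3  d5:0  d6:0 → peak 15
Job 3@3: d1:15  d2:9  d3:6  d4:6  d5:0  d6:0 → peak 15
Job 3@4: d1:15  d2:9  d3:3  d4:6  d5:3  d6:0 → peak 15
Job 3@5: d1:15  d2:9  d3:3  d4:3  d5:3  d6:3 → peak 15
Best is Job 3@2, peak 15.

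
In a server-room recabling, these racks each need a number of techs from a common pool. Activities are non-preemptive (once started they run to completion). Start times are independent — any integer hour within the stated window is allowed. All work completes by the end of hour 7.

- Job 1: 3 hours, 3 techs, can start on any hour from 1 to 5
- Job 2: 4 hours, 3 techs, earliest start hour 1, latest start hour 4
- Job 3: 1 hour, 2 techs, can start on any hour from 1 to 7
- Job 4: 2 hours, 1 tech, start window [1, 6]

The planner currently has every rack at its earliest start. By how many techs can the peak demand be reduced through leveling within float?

4

Early-start peak: h1:9  h2:7  h3:6  h4:3  h5:0  h6:0  h7:0 ⇒ 9.
Leveled (Job 1@1, Job 2@4, Job 3@1, Job 4@2): h1:5  h2:4  h3:4  h4:3  h5:3  h6:3  h7:3 ⇒ 5.
Reduction 9 − 5 = 4.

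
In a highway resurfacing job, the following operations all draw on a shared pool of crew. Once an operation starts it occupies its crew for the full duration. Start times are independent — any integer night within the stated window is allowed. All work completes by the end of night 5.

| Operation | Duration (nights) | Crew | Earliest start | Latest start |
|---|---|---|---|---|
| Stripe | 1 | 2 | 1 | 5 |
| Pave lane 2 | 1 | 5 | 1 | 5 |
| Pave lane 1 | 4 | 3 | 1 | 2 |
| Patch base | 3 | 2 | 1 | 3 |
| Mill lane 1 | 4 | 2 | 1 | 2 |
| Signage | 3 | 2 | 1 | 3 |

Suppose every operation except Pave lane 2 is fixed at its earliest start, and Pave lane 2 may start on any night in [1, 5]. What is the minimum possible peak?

11

Pave lane 2@1: n1:16  n2:9  n3:9  n4:5  n5:0 → peak 16
Pave lane 2@2: n1:11  n2:14  n3:9  n4:5  n5:0 → peak 14
Pave lane 2@3: n1:11  n2:9  n3:14  n4:5  n5:0 → peak 14
Pave lane 2@4: n1:11  n2:9  n3:9  n4:10  n5:0 → peak 11
Pave lane 2@5: n1:11  n2:9  n3:9  n4:5  n5:5 → peak 11
Best is Pave lane 2@4, peak 11.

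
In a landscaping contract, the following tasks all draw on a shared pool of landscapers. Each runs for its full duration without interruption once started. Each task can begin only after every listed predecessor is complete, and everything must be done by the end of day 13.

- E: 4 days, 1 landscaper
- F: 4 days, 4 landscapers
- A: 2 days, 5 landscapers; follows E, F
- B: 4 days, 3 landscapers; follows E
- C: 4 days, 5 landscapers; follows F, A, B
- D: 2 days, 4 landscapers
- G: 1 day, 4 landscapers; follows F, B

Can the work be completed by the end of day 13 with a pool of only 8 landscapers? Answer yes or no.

Schedule E@1, F@1, A@5, B@5, C@9, D@7, G@13: d1:5  d2:5  d3:5  d4:5  d5:8  d6:8  d7:7  d8:7  d9:5  d10:5  d11:5  d12:5  d13:4 — peak 8 ≤ 8.

yes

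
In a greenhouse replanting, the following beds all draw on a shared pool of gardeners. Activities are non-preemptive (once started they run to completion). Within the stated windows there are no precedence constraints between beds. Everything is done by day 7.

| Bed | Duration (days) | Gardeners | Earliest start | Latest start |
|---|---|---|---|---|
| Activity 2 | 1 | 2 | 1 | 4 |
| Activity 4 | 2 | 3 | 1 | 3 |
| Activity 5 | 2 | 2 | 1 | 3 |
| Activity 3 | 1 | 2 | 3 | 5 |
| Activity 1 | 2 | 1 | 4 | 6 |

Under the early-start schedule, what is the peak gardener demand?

7

Early-start schedule: Activity 2@1, Activity 4@1, Activity 5@1, Activity 3@3, Activity 1@4.
Load per day: day 1: 7, day 2: 5, day 3: 2, day 4: 1, day 5: 1, day 6: 0, day 7: 0.
Peak is 7.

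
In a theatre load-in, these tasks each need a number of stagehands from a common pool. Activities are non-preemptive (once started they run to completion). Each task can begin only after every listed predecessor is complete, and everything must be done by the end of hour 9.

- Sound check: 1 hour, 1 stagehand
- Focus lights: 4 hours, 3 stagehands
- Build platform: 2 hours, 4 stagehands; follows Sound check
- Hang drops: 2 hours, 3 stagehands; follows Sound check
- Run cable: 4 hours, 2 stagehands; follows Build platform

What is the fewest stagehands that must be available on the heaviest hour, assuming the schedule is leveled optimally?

5

Early-start (Sound check@1, Focus lights@1, Build platform@2, Hang drops@2, Run cable@4) gives peak 10: h1:4  h2:10  h3:10  h4:5  h5:2  h6:2  h7:2  h8:0  h9:0.
Shift Focus lights→4, Hang drops→8.
Schedule Sound check@1, Focus lights@4, Build platform@2, Hang drops@8, Run cable@4: h1:1  h2:4  h3:4  h4:5  h5:5  h6:5  h7:5  h8:3  h9:3 — peak 5.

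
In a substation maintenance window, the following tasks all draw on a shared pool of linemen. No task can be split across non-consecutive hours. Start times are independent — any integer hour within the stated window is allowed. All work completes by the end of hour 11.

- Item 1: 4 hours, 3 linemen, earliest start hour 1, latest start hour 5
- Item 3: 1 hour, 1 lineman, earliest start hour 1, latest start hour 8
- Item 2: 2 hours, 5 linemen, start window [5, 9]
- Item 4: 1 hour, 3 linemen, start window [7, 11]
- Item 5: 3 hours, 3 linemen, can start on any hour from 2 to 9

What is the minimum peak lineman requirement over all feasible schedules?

5

Early-start (Item 1@1, Item 3@1, Item 2@5, Item 4@7, Item 5@2) gives peak 6: h1:4  h2:6  h3:6  h4:6  h5:5  h6:5  h7:3  h8:0  h9:0  h10:0  h11:0.
Shift Item 5→8.
Schedule Item 1@1, Item 3@1, Item 2@5, Item 4@7, Item 5@8: h1:4  h2:3  h3:3  h4:3  h5:5  h6:5  h7:3  h8:3  h9:3  h10:3  h11:0 — peak 5.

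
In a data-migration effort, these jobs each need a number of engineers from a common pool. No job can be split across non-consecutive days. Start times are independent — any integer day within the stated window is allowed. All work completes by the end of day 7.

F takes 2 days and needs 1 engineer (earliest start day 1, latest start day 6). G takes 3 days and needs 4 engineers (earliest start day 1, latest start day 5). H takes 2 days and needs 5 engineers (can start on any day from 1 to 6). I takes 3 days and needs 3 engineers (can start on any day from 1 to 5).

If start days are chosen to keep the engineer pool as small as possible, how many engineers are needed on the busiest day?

7

Early-start (F@1, G@1, H@1, I@1) gives peak 13: d1:13  d2:13  d3:7  d4:0  d5:0  d6:0  d7:0.
Shift H→6, I→3.
Schedule F@1, G@1, H@6, I@3: d1:5  d2:5  d3:7  d4:3  d5:3  d6:5  d7:5 — peak 7.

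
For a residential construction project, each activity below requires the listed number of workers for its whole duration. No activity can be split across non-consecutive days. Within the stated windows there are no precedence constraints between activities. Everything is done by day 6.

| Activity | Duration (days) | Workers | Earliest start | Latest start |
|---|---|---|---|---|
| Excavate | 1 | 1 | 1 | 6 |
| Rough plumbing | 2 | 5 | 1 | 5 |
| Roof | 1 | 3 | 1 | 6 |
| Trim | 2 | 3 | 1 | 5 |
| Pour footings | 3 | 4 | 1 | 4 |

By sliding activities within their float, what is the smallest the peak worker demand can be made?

Early-start (Excavate@1, Rough plumbing@1, Roof@1, Trim@1, Pour footings@1) gives peak 16: d1:16  d2:12  d3:4  d4:0  d5:0  d6:0.
Shift Roof→3, Trim→3, Pour footings→4.
Schedule Excavate@1, Rough plumbing@1, Roof@3, Trim@3, Pour footings@4: d1:6  d2:5  d3:6  d4:7  d5:4  d6:4 — peak 7.

7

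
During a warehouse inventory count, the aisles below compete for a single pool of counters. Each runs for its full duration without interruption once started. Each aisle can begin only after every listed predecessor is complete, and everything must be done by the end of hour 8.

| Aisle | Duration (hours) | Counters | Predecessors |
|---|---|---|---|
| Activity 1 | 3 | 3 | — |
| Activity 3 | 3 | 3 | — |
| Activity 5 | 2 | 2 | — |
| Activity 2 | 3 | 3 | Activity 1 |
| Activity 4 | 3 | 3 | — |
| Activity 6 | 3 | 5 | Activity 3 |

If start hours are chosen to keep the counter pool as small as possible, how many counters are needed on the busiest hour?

Early-start (Activity 1@1, Activity 3@1, Activity 5@1, Activity 2@4, Activity 4@1, Activity 6@4) gives peak 11: h1:11  h2:11  h3:9  h4:8  h5:8  h6:8  h7:0  h8:0.
Shift Activity 4→3, Activity 6→6.
Schedule Activity 1@1, Activity 3@1, Activity 5@1, Activity 2@4, Activity 4@3, Activity 6@6: h1:8  h2:8  h3:9  h4:6  h5:6  h6:8  h7:5  h8:5 — peak 9.

9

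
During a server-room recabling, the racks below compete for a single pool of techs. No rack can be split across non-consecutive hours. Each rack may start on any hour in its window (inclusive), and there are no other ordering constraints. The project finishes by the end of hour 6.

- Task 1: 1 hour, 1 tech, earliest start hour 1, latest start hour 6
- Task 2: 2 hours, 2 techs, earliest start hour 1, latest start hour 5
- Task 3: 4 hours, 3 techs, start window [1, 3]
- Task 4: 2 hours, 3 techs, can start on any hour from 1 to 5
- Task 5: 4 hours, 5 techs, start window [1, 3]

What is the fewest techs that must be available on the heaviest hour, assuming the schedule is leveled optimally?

8

Early-start (Task 1@1, Task 2@1, Task 3@1, Task 4@1, Task 5@1) gives peak 14: h1:14  h2:13  h3:8  h4:8  h5:0  h6:0.
Shift Task 4→5, Task 5→3.
Schedule Task 1@1, Task 2@1, Task 3@1, Task 4@5, Task 5@3: h1:6  h2:5  h3:8  h4:8  h5:8  h6:8 — peak 8.
Total tech-hours = 43 over 6 hours ⇒ peak ≥ ⌈43/6⌉ = 8, so 8 is optimal.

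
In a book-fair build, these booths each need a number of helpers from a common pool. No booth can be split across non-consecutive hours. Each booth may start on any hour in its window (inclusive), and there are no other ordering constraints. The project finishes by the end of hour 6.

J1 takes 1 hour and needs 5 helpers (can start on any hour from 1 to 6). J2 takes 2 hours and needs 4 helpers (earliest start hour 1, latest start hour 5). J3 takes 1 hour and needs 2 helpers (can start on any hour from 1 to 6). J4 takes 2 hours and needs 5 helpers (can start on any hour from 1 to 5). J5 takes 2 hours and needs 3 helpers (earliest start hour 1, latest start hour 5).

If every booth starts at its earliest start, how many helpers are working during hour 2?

At early start, hour 2 has: J2, J4, J5.
Demand: 4 + 5 + 3 = 12.

12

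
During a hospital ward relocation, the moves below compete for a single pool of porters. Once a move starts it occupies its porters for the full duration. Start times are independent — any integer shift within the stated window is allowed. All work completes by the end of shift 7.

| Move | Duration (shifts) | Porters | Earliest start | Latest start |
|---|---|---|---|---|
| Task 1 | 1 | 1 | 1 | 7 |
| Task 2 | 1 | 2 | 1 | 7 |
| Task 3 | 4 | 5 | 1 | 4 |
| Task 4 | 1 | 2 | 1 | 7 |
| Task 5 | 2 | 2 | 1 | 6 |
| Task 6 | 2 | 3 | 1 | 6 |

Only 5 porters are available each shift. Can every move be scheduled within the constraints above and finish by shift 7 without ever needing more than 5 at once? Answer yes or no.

Schedule Task 1@1, Task 2@1, Task 3@2, Task 4@1, Task 5@6, Task 6@6: s1:5  s2:5  s3:5  s4:5  s5:5  s6:5  s7:5 — peak 5 ≤ 5.

yes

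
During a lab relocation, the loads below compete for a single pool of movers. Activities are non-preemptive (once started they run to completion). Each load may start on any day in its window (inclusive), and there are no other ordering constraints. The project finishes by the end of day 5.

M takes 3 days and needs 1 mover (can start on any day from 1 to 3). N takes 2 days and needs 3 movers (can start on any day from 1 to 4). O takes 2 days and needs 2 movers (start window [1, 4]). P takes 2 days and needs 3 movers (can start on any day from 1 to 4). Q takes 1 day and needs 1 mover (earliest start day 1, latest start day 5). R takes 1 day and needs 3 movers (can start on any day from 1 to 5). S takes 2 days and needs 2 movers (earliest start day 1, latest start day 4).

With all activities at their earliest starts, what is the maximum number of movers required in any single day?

15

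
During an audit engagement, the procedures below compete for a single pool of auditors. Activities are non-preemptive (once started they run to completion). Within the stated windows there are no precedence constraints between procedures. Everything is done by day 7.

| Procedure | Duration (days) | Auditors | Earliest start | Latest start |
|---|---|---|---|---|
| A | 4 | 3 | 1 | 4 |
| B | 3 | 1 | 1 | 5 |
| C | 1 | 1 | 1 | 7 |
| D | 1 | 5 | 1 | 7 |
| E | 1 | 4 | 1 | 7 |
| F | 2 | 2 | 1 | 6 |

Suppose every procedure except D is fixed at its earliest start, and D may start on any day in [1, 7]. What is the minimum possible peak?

11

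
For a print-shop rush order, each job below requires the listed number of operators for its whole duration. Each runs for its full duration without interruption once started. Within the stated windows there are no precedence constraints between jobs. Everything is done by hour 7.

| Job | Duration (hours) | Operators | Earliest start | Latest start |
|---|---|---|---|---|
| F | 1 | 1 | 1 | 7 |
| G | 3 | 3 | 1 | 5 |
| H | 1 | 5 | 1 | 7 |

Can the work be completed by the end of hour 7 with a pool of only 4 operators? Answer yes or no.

no

The minimum achievable peak is 5; 4 < 5, so no feasible schedule stays within the cap.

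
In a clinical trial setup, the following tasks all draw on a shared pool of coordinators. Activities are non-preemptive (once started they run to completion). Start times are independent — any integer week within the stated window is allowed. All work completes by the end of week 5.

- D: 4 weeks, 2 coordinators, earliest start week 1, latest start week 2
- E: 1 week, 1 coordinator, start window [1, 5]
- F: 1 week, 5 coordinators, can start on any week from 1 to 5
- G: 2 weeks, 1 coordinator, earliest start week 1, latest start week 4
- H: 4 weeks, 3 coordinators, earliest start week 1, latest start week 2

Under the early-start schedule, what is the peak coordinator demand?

Early-start schedule: D@1, E@1, F@1, G@1, H@1.
Load per week: week 1: 12, week 2: 6, week 3: 5, week 4: 5, week 5: 0.
Peak is 12.

12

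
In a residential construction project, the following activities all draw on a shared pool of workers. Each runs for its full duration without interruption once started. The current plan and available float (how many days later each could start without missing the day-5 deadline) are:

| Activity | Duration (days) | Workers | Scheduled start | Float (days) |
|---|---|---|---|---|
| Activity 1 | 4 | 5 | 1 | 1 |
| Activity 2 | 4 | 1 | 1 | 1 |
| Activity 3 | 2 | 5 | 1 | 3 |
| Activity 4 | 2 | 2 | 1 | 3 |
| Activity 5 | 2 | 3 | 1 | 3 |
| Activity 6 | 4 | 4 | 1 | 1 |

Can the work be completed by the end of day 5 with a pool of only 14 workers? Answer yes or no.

no

The minimum achievable peak is 15; 14 < 15, so no feasible schedule stays within the cap.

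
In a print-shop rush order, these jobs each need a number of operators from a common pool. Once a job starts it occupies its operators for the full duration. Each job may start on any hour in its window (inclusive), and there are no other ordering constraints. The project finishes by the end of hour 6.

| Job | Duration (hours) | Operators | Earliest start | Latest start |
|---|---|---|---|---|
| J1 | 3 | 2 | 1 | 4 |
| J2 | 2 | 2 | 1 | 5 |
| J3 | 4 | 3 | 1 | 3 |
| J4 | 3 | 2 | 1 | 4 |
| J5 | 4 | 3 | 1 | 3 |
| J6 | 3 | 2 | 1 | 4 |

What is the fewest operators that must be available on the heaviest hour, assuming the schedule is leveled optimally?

Early-start (J1@1, J2@1, J3@1, J4@1, J5@1, J6@1) gives peak 14: h1:14  h2:14  h3:12  h4:6  h5:0  h6:0.
Shift J5→3, J6→4.
Schedule J1@1, J2@1, J3@1, J4@1, J5@3, J6@4: h1:9  h2:9  h3:10  h4:8  h5:5  h6:5 — peak 10.

10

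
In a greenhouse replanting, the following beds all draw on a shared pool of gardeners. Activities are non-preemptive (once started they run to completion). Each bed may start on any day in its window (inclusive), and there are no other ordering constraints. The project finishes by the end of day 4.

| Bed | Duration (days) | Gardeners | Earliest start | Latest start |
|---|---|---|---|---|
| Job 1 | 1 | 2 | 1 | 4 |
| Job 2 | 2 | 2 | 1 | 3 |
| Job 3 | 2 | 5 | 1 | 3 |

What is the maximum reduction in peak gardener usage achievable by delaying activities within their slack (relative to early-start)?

Early-start peak: d1:9  d2:7  d3:0  d4:0 ⇒ 9.
Leveled (Job 1@1, Job 2@1, Job 3@3): d1:4  d2:2  d3:5  d4:5 ⇒ 5.
Reduction 9 − 5 = 4.

4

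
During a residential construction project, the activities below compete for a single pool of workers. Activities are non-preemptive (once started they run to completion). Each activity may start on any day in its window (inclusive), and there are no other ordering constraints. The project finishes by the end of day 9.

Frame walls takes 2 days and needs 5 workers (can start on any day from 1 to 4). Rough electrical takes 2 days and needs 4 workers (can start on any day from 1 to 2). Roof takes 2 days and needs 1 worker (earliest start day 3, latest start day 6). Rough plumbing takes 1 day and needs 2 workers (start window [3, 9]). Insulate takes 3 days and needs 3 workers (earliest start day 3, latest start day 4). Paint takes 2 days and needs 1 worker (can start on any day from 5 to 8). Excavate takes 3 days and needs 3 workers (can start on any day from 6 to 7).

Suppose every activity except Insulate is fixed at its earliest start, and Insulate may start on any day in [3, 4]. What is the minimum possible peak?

9

Insulate@3: d1:9  d2:9  d3:6  d4:4  d5:4  d6:4  d7:3  d8:3  d9:0 → peak 9
Insulate@4: d1:9  d2:9  d3:3  d4:4  d5:4  d6:7  d7:3  d8:3  d9:0 → peak 9
Best is Insulate@3, peak 9.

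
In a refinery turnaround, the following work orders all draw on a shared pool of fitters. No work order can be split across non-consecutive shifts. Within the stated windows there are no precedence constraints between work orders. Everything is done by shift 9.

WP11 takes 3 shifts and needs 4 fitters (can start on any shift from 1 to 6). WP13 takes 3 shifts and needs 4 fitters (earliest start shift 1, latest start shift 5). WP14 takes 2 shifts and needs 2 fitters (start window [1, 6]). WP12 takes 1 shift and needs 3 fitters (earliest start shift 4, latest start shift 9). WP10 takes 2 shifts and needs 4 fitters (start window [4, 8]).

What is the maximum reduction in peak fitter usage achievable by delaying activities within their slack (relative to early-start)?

Early-start peak: s1:10  s2:10  s3:8  s4:7  s5:4  s6:0  s7:0  s8:0  s9:0 ⇒ 10.
Leveled (WP11@1, WP13@4, WP14@1, WP12@7, WP10@8): s1:6  s2:6  s3:4  s4:4  s5:4  s6:4  s7:3  s8:4  s9:4 ⇒ 6.
Reduction 10 − 6 = 4.

4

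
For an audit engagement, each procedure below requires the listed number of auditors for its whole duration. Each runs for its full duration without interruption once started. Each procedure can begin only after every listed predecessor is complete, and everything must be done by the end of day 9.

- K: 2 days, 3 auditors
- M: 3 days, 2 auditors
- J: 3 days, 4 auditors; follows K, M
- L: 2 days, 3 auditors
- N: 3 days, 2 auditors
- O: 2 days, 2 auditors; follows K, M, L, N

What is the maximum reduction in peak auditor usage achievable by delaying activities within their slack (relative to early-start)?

4

Early-start peak: d1:10  d2:10  d3:4  d4:6  d5:6  d6:4  d7:0  d8:0  d9:0 ⇒ 10.
Leveled (K@1, M@1, J@5, L@3, N@4, O@7): d1:5  d2:5  d3:5  d4:5  d5:6  d6:6  d7:6  d8:2  d9:0 ⇒ 6.
Reduction 10 − 6 = 4.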